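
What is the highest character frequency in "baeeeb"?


Input: baeeeb
Character counts:
  'a': 1
  'b': 2
  'e': 3
Maximum frequency: 3

3


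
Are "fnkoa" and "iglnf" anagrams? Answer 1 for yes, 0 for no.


Strings: "fnkoa", "iglnf"
Sorted first:  afkno
Sorted second: fgiln
Differ at position 0: 'a' vs 'f' => not anagrams

0


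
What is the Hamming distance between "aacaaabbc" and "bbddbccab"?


Comparing "aacaaabbc" and "bbddbccab" position by position:
  Position 0: 'a' vs 'b' => differ
  Position 1: 'a' vs 'b' => differ
  Position 2: 'c' vs 'd' => differ
  Position 3: 'a' vs 'd' => differ
  Position 4: 'a' vs 'b' => differ
  Position 5: 'a' vs 'c' => differ
  Position 6: 'b' vs 'c' => differ
  Position 7: 'b' vs 'a' => differ
  Position 8: 'c' vs 'b' => differ
Total differences (Hamming distance): 9

9


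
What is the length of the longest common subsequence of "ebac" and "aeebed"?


LCS of "ebac" and "aeebed"
DP table:
           a    e    e    b    e    d
      0    0    0    0    0    0    0
  e   0    0    1    1    1    1    1
  b   0    0    1    1    2    2    2
  a   0    1    1    1    2    2    2
  c   0    1    1    1    2    2    2
LCS length = dp[4][6] = 2

2


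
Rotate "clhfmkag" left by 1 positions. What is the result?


Input: "clhfmkag", rotate left by 1
First 1 characters: "c"
Remaining characters: "lhfmkag"
Concatenate remaining + first: "lhfmkag" + "c" = "lhfmkagc"

lhfmkagc


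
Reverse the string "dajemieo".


Input: dajemieo
Reading characters right to left:
  Position 7: 'o'
  Position 6: 'e'
  Position 5: 'i'
  Position 4: 'm'
  Position 3: 'e'
  Position 2: 'j'
  Position 1: 'a'
  Position 0: 'd'
Reversed: oeimejad

oeimejad


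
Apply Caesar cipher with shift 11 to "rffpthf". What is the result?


Caesar cipher: shift "rffpthf" by 11
  'r' (pos 17) + 11 = pos 2 = 'c'
  'f' (pos 5) + 11 = pos 16 = 'q'
  'f' (pos 5) + 11 = pos 16 = 'q'
  'p' (pos 15) + 11 = pos 0 = 'a'
  't' (pos 19) + 11 = pos 4 = 'e'
  'h' (pos 7) + 11 = pos 18 = 's'
  'f' (pos 5) + 11 = pos 16 = 'q'
Result: cqqaesq

cqqaesq


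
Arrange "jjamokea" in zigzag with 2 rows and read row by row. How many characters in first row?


Zigzag "jjamokea" into 2 rows:
Placing characters:
  'j' => row 0
  'j' => row 1
  'a' => row 0
  'm' => row 1
  'o' => row 0
  'k' => row 1
  'e' => row 0
  'a' => row 1
Rows:
  Row 0: "jaoe"
  Row 1: "jmka"
First row length: 4

4


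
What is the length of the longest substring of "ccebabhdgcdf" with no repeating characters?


Input: "ccebabhdgcdf"
Sliding window (track last position of each char):
  Position 0 ('c'): window [0,0] length 1 -- new best
  Position 1 ('c'): repeat (last at 0), move window start to 1
  Position 1 ('c'): window [1,1] length 1
  Position 2 ('e'): window [1,2] length 2 -- new best
  Position 3 ('b'): window [1,3] length 3 -- new best
  Position 4 ('a'): window [1,4] length 4 -- new best
  Position 5 ('b'): repeat (last at 3), move window start to 4
  Position 5 ('b'): window [4,5] length 2
  Position 6 ('h'): window [4,6] length 3
  Position 7 ('d'): window [4,7] length 4
  Position 8 ('g'): window [4,8] length 5 -- new best
  Position 9 ('c'): window [4,9] length 6 -- new best
  Position 10 ('d'): repeat (last at 7), move window start to 8
  Position 10 ('d'): window [8,10] length 3
  Position 11 ('f'): window [8,11] length 4
Longest substring with no repeats: "abhdgc" with length 6

6


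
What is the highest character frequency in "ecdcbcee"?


Input: ecdcbcee
Character counts:
  'b': 1
  'c': 3
  'd': 1
  'e': 3
Maximum frequency: 3

3


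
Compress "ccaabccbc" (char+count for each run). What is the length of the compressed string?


Input: ccaabccbc
Runs:
  'c' x 2 => "c2"
  'a' x 2 => "a2"
  'b' x 1 => "b1"
  'c' x 2 => "c2"
  'b' x 1 => "b1"
  'c' x 1 => "c1"
Compressed: "c2a2b1c2b1c1"
Compressed length: 12

12


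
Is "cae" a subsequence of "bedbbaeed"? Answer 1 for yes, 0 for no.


Check if "cae" is a subsequence of "bedbbaeed"
Greedy scan:
  Position 0 ('b'): no match needed
  Position 1 ('e'): no match needed
  Position 2 ('d'): no match needed
  Position 3 ('b'): no match needed
  Position 4 ('b'): no match needed
  Position 5 ('a'): no match needed
  Position 6 ('e'): no match needed
  Position 7 ('e'): no match needed
  Position 8 ('d'): no match needed
Only matched 0/3 characters => not a subsequence

0


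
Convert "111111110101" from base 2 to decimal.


Input: "111111110101" in base 2
Positional expansion:
  Digit '1' (value 1) x 2^11 = 2048
  Digit '1' (value 1) x 2^10 = 1024
  Digit '1' (value 1) x 2^9 = 512
  Digit '1' (value 1) x 2^8 = 256
  Digit '1' (value 1) x 2^7 = 128
  Digit '1' (value 1) x 2^6 = 64
  Digit '1' (value 1) x 2^5 = 32
  Digit '1' (value 1) x 2^4 = 16
  Digit '0' (value 0) x 2^3 = 0
  Digit '1' (value 1) x 2^2 = 4
  Digit '0' (value 0) x 2^1 = 0
  Digit '1' (value 1) x 2^0 = 1
Sum = 4085

4085


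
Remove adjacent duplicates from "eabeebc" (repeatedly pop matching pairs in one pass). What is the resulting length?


Input: eabeebc
Stack-based adjacent duplicate removal:
  Read 'e': push. Stack: e
  Read 'a': push. Stack: ea
  Read 'b': push. Stack: eab
  Read 'e': push. Stack: eabe
  Read 'e': matches stack top 'e' => pop. Stack: eab
  Read 'b': matches stack top 'b' => pop. Stack: ea
  Read 'c': push. Stack: eac
Final stack: "eac" (length 3)

3


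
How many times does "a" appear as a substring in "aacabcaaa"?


Searching for "a" in "aacabcaaa"
Scanning each position:
  Position 0: "a" => MATCH
  Position 1: "a" => MATCH
  Position 2: "c" => no
  Position 3: "a" => MATCH
  Position 4: "b" => no
  Position 5: "c" => no
  Position 6: "a" => MATCH
  Position 7: "a" => MATCH
  Position 8: "a" => MATCH
Total occurrences: 6

6


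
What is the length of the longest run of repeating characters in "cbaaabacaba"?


Input: "cbaaabacaba"
Scanning for longest run:
  Position 1 ('b'): new char, reset run to 1
  Position 2 ('a'): new char, reset run to 1
  Position 3 ('a'): continues run of 'a', length=2
  Position 4 ('a'): continues run of 'a', length=3
  Position 5 ('b'): new char, reset run to 1
  Position 6 ('a'): new char, reset run to 1
  Position 7 ('c'): new char, reset run to 1
  Position 8 ('a'): new char, reset run to 1
  Position 9 ('b'): new char, reset run to 1
  Position 10 ('a'): new char, reset run to 1
Longest run: 'a' with length 3

3


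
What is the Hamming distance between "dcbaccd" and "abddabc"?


Comparing "dcbaccd" and "abddabc" position by position:
  Position 0: 'd' vs 'a' => differ
  Position 1: 'c' vs 'b' => differ
  Position 2: 'b' vs 'd' => differ
  Position 3: 'a' vs 'd' => differ
  Position 4: 'c' vs 'a' => differ
  Position 5: 'c' vs 'b' => differ
  Position 6: 'd' vs 'c' => differ
Total differences (Hamming distance): 7

7


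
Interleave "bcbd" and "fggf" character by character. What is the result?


Interleaving "bcbd" and "fggf":
  Position 0: 'b' from first, 'f' from second => "bf"
  Position 1: 'c' from first, 'g' from second => "cg"
  Position 2: 'b' from first, 'g' from second => "bg"
  Position 3: 'd' from first, 'f' from second => "df"
Result: bfcgbgdf

bfcgbgdf


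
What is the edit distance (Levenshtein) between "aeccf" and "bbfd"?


Computing edit distance: "aeccf" -> "bbfd"
DP table:
           b    b    f    d
      0    1    2    3    4
  a   1    1    2    3    4
  e   2    2    2    3    4
  c   3    3    3    3    4
  c   4    4    4    4    4
  f   5    5    5    4    5
Edit distance = dp[5][4] = 5

5


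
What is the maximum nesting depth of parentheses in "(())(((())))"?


Input: "(())(((())))"
Tracking depth:
  Position 0 '(': depth becomes 1
  Position 1 '(': depth becomes 2
  Position 2 ')': depth becomes 1
  Position 3 ')': depth becomes 0
  Position 4 '(': depth becomes 1
  Position 5 '(': depth becomes 2
  Position 6 '(': depth becomes 3
  Position 7 '(': depth becomes 4
  Position 8 ')': depth becomes 3
  Position 9 ')': depth becomes 2
  Position 10 ')': depth becomes 1
  Position 11 ')': depth becomes 0
Maximum depth reached: 4

4


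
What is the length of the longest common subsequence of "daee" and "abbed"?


LCS of "daee" and "abbed"
DP table:
           a    b    b    e    d
      0    0    0    0    0    0
  d   0    0    0    0    0    1
  a   0    1    1    1    1    1
  e   0    1    1    1    2    2
  e   0    1    1    1    2    2
LCS length = dp[4][5] = 2

2


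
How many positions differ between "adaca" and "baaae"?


Comparing "adaca" and "baaae" position by position:
  Position 0: 'a' vs 'b' => DIFFER
  Position 1: 'd' vs 'a' => DIFFER
  Position 2: 'a' vs 'a' => same
  Position 3: 'c' vs 'a' => DIFFER
  Position 4: 'a' vs 'e' => DIFFER
Positions that differ: 4

4


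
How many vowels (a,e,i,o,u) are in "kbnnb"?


Input: kbnnb
Checking each character:
  'k' at position 0: consonant
  'b' at position 1: consonant
  'n' at position 2: consonant
  'n' at position 3: consonant
  'b' at position 4: consonant
Total vowels: 0

0


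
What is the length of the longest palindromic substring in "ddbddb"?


Input: "ddbddb"
Checking substrings for palindromes:
  [0:5] "ddbdd" (len 5) => palindrome
  [2:6] "bddb" (len 4) => palindrome
  [1:4] "dbd" (len 3) => palindrome
  [0:2] "dd" (len 2) => palindrome
  [3:5] "dd" (len 2) => palindrome
Longest palindromic substring: "ddbdd" with length 5

5


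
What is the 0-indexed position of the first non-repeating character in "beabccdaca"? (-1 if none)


Input: beabccdaca
Character frequencies:
  'a': 3
  'b': 2
  'c': 3
  'd': 1
  'e': 1
Scanning left to right for freq == 1:
  Position 0 ('b'): freq=2, skip
  Position 1 ('e'): unique! => answer = 1

1


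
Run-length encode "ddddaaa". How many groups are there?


Input: ddddaaa
Scanning for consecutive runs:
  Group 1: 'd' x 4 (positions 0-3)
  Group 2: 'a' x 3 (positions 4-6)
Total groups: 2

2


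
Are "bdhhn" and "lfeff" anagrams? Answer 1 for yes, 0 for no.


Strings: "bdhhn", "lfeff"
Sorted first:  bdhhn
Sorted second: efffl
Differ at position 0: 'b' vs 'e' => not anagrams

0


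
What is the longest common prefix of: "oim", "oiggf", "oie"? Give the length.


Words: oim, oiggf, oie
  Position 0: all 'o' => match
  Position 1: all 'i' => match
  Position 2: ('m', 'g', 'e') => mismatch, stop
LCP = "oi" (length 2)

2


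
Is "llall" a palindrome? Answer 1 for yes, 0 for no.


Input: llall
Reversed: llall
  Compare pos 0 ('l') with pos 4 ('l'): match
  Compare pos 1 ('l') with pos 3 ('l'): match
Result: palindrome

1


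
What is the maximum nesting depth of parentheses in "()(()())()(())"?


Input: "()(()())()(())"
Tracking depth:
  Position 0 '(': depth becomes 1
  Position 1 ')': depth becomes 0
  Position 2 '(': depth becomes 1
  Position 3 '(': depth becomes 2
  Position 4 ')': depth becomes 1
  Position 5 '(': depth becomes 2
  Position 6 ')': depth becomes 1
  Position 7 ')': depth becomes 0
  Position 8 '(': depth becomes 1
  Position 9 ')': depth becomes 0
  Position 10 '(': depth becomes 1
  Position 11 '(': depth becomes 2
  Position 12 ')': depth becomes 1
  Position 13 ')': depth becomes 0
Maximum depth reached: 2

2


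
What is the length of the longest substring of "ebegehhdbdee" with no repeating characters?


Input: "ebegehhdbdee"
Sliding window (track last position of each char):
  Position 0 ('e'): window [0,0] length 1 -- new best
  Position 1 ('b'): window [0,1] length 2 -- new best
  Position 2 ('e'): repeat (last at 0), move window start to 1
  Position 2 ('e'): window [1,2] length 2
  Position 3 ('g'): window [1,3] length 3 -- new best
  Position 4 ('e'): repeat (last at 2), move window start to 3
  Position 4 ('e'): window [3,4] length 2
  Position 5 ('h'): window [3,5] length 3
  Position 6 ('h'): repeat (last at 5), move window start to 6
  Position 6 ('h'): window [6,6] length 1
  Position 7 ('d'): window [6,7] length 2
  Position 8 ('b'): window [6,8] length 3
  Position 9 ('d'): repeat (last at 7), move window start to 8
  Position 9 ('d'): window [8,9] length 2
  Position 10 ('e'): window [8,10] length 3
  Position 11 ('e'): repeat (last at 10), move window start to 11
  Position 11 ('e'): window [11,11] length 1
Longest substring with no repeats: "beg" with length 3

3


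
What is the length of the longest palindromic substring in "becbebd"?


Input: "becbebd"
Checking substrings for palindromes:
  [3:6] "beb" (len 3) => palindrome
Longest palindromic substring: "beb" with length 3

3


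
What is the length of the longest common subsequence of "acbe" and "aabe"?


LCS of "acbe" and "aabe"
DP table:
           a    a    b    e
      0    0    0    0    0
  a   0    1    1    1    1
  c   0    1    1    1    1
  b   0    1    1    2    2
  e   0    1    1    2    3
LCS length = dp[4][4] = 3

3


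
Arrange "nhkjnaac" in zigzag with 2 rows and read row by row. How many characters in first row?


Zigzag "nhkjnaac" into 2 rows:
Placing characters:
  'n' => row 0
  'h' => row 1
  'k' => row 0
  'j' => row 1
  'n' => row 0
  'a' => row 1
  'a' => row 0
  'c' => row 1
Rows:
  Row 0: "nkna"
  Row 1: "hjac"
First row length: 4

4


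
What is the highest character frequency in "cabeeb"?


Input: cabeeb
Character counts:
  'a': 1
  'b': 2
  'c': 1
  'e': 2
Maximum frequency: 2

2


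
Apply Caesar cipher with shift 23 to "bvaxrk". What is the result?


Caesar cipher: shift "bvaxrk" by 23
  'b' (pos 1) + 23 = pos 24 = 'y'
  'v' (pos 21) + 23 = pos 18 = 's'
  'a' (pos 0) + 23 = pos 23 = 'x'
  'x' (pos 23) + 23 = pos 20 = 'u'
  'r' (pos 17) + 23 = pos 14 = 'o'
  'k' (pos 10) + 23 = pos 7 = 'h'
Result: ysxuoh

ysxuoh


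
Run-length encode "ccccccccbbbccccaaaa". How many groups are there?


Input: ccccccccbbbccccaaaa
Scanning for consecutive runs:
  Group 1: 'c' x 8 (positions 0-7)
  Group 2: 'b' x 3 (positions 8-10)
  Group 3: 'c' x 4 (positions 11-14)
  Group 4: 'a' x 4 (positions 15-18)
Total groups: 4

4


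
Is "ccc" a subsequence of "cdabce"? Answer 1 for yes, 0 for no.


Check if "ccc" is a subsequence of "cdabce"
Greedy scan:
  Position 0 ('c'): matches sub[0] = 'c'
  Position 1 ('d'): no match needed
  Position 2 ('a'): no match needed
  Position 3 ('b'): no match needed
  Position 4 ('c'): matches sub[1] = 'c'
  Position 5 ('e'): no match needed
Only matched 2/3 characters => not a subsequence

0


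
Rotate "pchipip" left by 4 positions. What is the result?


Input: "pchipip", rotate left by 4
First 4 characters: "pchi"
Remaining characters: "pip"
Concatenate remaining + first: "pip" + "pchi" = "pippchi"

pippchi


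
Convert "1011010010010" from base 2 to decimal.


Input: "1011010010010" in base 2
Positional expansion:
  Digit '1' (value 1) x 2^12 = 4096
  Digit '0' (value 0) x 2^11 = 0
  Digit '1' (value 1) x 2^10 = 1024
  Digit '1' (value 1) x 2^9 = 512
  Digit '0' (value 0) x 2^8 = 0
  Digit '1' (value 1) x 2^7 = 128
  Digit '0' (value 0) x 2^6 = 0
  Digit '0' (value 0) x 2^5 = 0
  Digit '1' (value 1) x 2^4 = 16
  Digit '0' (value 0) x 2^3 = 0
  Digit '0' (value 0) x 2^2 = 0
  Digit '1' (value 1) x 2^1 = 2
  Digit '0' (value 0) x 2^0 = 0
Sum = 5778

5778


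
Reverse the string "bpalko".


Input: bpalko
Reading characters right to left:
  Position 5: 'o'
  Position 4: 'k'
  Position 3: 'l'
  Position 2: 'a'
  Position 1: 'p'
  Position 0: 'b'
Reversed: oklapb

oklapb


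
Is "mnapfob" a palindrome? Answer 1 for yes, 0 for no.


Input: mnapfob
Reversed: bofpanm
  Compare pos 0 ('m') with pos 6 ('b'): MISMATCH
  Compare pos 1 ('n') with pos 5 ('o'): MISMATCH
  Compare pos 2 ('a') with pos 4 ('f'): MISMATCH
Result: not a palindrome

0


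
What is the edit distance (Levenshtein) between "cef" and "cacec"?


Computing edit distance: "cef" -> "cacec"
DP table:
           c    a    c    e    c
      0    1    2    3    4    5
  c   1    0    1    2    3    4
  e   2    1    1    2    2    3
  f   3    2    2    2    3    3
Edit distance = dp[3][5] = 3

3


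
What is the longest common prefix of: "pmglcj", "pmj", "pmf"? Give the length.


Words: pmglcj, pmj, pmf
  Position 0: all 'p' => match
  Position 1: all 'm' => match
  Position 2: ('g', 'j', 'f') => mismatch, stop
LCP = "pm" (length 2)

2


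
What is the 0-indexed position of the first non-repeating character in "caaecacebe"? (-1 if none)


Input: caaecacebe
Character frequencies:
  'a': 3
  'b': 1
  'c': 3
  'e': 3
Scanning left to right for freq == 1:
  Position 0 ('c'): freq=3, skip
  Position 1 ('a'): freq=3, skip
  Position 2 ('a'): freq=3, skip
  Position 3 ('e'): freq=3, skip
  Position 4 ('c'): freq=3, skip
  Position 5 ('a'): freq=3, skip
  Position 6 ('c'): freq=3, skip
  Position 7 ('e'): freq=3, skip
  Position 8 ('b'): unique! => answer = 8

8


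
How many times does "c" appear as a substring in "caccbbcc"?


Searching for "c" in "caccbbcc"
Scanning each position:
  Position 0: "c" => MATCH
  Position 1: "a" => no
  Position 2: "c" => MATCH
  Position 3: "c" => MATCH
  Position 4: "b" => no
  Position 5: "b" => no
  Position 6: "c" => MATCH
  Position 7: "c" => MATCH
Total occurrences: 5

5


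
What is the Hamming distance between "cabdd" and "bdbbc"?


Comparing "cabdd" and "bdbbc" position by position:
  Position 0: 'c' vs 'b' => differ
  Position 1: 'a' vs 'd' => differ
  Position 2: 'b' vs 'b' => same
  Position 3: 'd' vs 'b' => differ
  Position 4: 'd' vs 'c' => differ
Total differences (Hamming distance): 4

4


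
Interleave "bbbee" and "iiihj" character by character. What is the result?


Interleaving "bbbee" and "iiihj":
  Position 0: 'b' from first, 'i' from second => "bi"
  Position 1: 'b' from first, 'i' from second => "bi"
  Position 2: 'b' from first, 'i' from second => "bi"
  Position 3: 'e' from first, 'h' from second => "eh"
  Position 4: 'e' from first, 'j' from second => "ej"
Result: bibibiehej

bibibiehej


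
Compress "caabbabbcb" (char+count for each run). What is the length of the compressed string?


Input: caabbabbcb
Runs:
  'c' x 1 => "c1"
  'a' x 2 => "a2"
  'b' x 2 => "b2"
  'a' x 1 => "a1"
  'b' x 2 => "b2"
  'c' x 1 => "c1"
  'b' x 1 => "b1"
Compressed: "c1a2b2a1b2c1b1"
Compressed length: 14

14


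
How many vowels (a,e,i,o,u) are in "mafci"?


Input: mafci
Checking each character:
  'm' at position 0: consonant
  'a' at position 1: vowel (running total: 1)
  'f' at position 2: consonant
  'c' at position 3: consonant
  'i' at position 4: vowel (running total: 2)
Total vowels: 2

2


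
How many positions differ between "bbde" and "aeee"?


Comparing "bbde" and "aeee" position by position:
  Position 0: 'b' vs 'a' => DIFFER
  Position 1: 'b' vs 'e' => DIFFER
  Position 2: 'd' vs 'e' => DIFFER
  Position 3: 'e' vs 'e' => same
Positions that differ: 3

3


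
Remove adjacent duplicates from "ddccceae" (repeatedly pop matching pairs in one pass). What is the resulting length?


Input: ddccceae
Stack-based adjacent duplicate removal:
  Read 'd': push. Stack: d
  Read 'd': matches stack top 'd' => pop. Stack: (empty)
  Read 'c': push. Stack: c
  Read 'c': matches stack top 'c' => pop. Stack: (empty)
  Read 'c': push. Stack: c
  Read 'e': push. Stack: ce
  Read 'a': push. Stack: cea
  Read 'e': push. Stack: ceae
Final stack: "ceae" (length 4)

4


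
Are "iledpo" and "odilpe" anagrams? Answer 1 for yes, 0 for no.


Strings: "iledpo", "odilpe"
Sorted first:  deilop
Sorted second: deilop
Sorted forms match => anagrams

1


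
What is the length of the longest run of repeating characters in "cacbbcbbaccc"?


Input: "cacbbcbbaccc"
Scanning for longest run:
  Position 1 ('a'): new char, reset run to 1
  Position 2 ('c'): new char, reset run to 1
  Position 3 ('b'): new char, reset run to 1
  Position 4 ('b'): continues run of 'b', length=2
  Position 5 ('c'): new char, reset run to 1
  Position 6 ('b'): new char, reset run to 1
  Position 7 ('b'): continues run of 'b', length=2
  Position 8 ('a'): new char, reset run to 1
  Position 9 ('c'): new char, reset run to 1
  Position 10 ('c'): continues run of 'c', length=2
  Position 11 ('c'): continues run of 'c', length=3
Longest run: 'c' with length 3

3


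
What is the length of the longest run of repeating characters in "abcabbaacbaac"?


Input: "abcabbaacbaac"
Scanning for longest run:
  Position 1 ('b'): new char, reset run to 1
  Position 2 ('c'): new char, reset run to 1
  Position 3 ('a'): new char, reset run to 1
  Position 4 ('b'): new char, reset run to 1
  Position 5 ('b'): continues run of 'b', length=2
  Position 6 ('a'): new char, reset run to 1
  Position 7 ('a'): continues run of 'a', length=2
  Position 8 ('c'): new char, reset run to 1
  Position 9 ('b'): new char, reset run to 1
  Position 10 ('a'): new char, reset run to 1
  Position 11 ('a'): continues run of 'a', length=2
  Position 12 ('c'): new char, reset run to 1
Longest run: 'b' with length 2

2


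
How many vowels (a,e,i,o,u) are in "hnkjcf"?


Input: hnkjcf
Checking each character:
  'h' at position 0: consonant
  'n' at position 1: consonant
  'k' at position 2: consonant
  'j' at position 3: consonant
  'c' at position 4: consonant
  'f' at position 5: consonant
Total vowels: 0

0


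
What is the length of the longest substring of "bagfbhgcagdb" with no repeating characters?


Input: "bagfbhgcagdb"
Sliding window (track last position of each char):
  Position 0 ('b'): window [0,0] length 1 -- new best
  Position 1 ('a'): window [0,1] length 2 -- new best
  Position 2 ('g'): window [0,2] length 3 -- new best
  Position 3 ('f'): window [0,3] length 4 -- new best
  Position 4 ('b'): repeat (last at 0), move window start to 1
  Position 4 ('b'): window [1,4] length 4
  Position 5 ('h'): window [1,5] length 5 -- new best
  Position 6 ('g'): repeat (last at 2), move window start to 3
  Position 6 ('g'): window [3,6] length 4
  Position 7 ('c'): window [3,7] length 5
  Position 8 ('a'): window [3,8] length 6 -- new best
  Position 9 ('g'): repeat (last at 6), move window start to 7
  Position 9 ('g'): window [7,9] length 3
  Position 10 ('d'): window [7,10] length 4
  Position 11 ('b'): window [7,11] length 5
Longest substring with no repeats: "fbhgca" with length 6

6


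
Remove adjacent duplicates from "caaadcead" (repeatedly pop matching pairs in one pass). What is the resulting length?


Input: caaadcead
Stack-based adjacent duplicate removal:
  Read 'c': push. Stack: c
  Read 'a': push. Stack: ca
  Read 'a': matches stack top 'a' => pop. Stack: c
  Read 'a': push. Stack: ca
  Read 'd': push. Stack: cad
  Read 'c': push. Stack: cadc
  Read 'e': push. Stack: cadce
  Read 'a': push. Stack: cadcea
  Read 'd': push. Stack: cadcead
Final stack: "cadcead" (length 7)

7


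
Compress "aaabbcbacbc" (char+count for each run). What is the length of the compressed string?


Input: aaabbcbacbc
Runs:
  'a' x 3 => "a3"
  'b' x 2 => "b2"
  'c' x 1 => "c1"
  'b' x 1 => "b1"
  'a' x 1 => "a1"
  'c' x 1 => "c1"
  'b' x 1 => "b1"
  'c' x 1 => "c1"
Compressed: "a3b2c1b1a1c1b1c1"
Compressed length: 16

16


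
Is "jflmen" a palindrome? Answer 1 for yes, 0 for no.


Input: jflmen
Reversed: nemlfj
  Compare pos 0 ('j') with pos 5 ('n'): MISMATCH
  Compare pos 1 ('f') with pos 4 ('e'): MISMATCH
  Compare pos 2 ('l') with pos 3 ('m'): MISMATCH
Result: not a palindrome

0


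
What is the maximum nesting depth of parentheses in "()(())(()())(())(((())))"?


Input: "()(())(()())(())(((())))"
Tracking depth:
  Position 0 '(': depth becomes 1
  Position 1 ')': depth becomes 0
  Position 2 '(': depth becomes 1
  Position 3 '(': depth becomes 2
  Position 4 ')': depth becomes 1
  Position 5 ')': depth becomes 0
  Position 6 '(': depth becomes 1
  Position 7 '(': depth becomes 2
  Position 8 ')': depth becomes 1
  Position 9 '(': depth becomes 2
  Position 10 ')': depth becomes 1
  Position 11 ')': depth becomes 0
  Position 12 '(': depth becomes 1
  Position 13 '(': depth becomes 2
  Position 14 ')': depth becomes 1
  Position 15 ')': depth becomes 0
  Position 16 '(': depth becomes 1
  Position 17 '(': depth becomes 2
  Position 18 '(': depth becomes 3
  Position 19 '(': depth becomes 4
  Position 20 ')': depth becomes 3
  Position 21 ')': depth becomes 2
  Position 22 ')': depth becomes 1
  Position 23 ')': depth becomes 0
Maximum depth reached: 4

4


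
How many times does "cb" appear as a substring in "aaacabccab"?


Searching for "cb" in "aaacabccab"
Scanning each position:
  Position 0: "aa" => no
  Position 1: "aa" => no
  Position 2: "ac" => no
  Position 3: "ca" => no
  Position 4: "ab" => no
  Position 5: "bc" => no
  Position 6: "cc" => no
  Position 7: "ca" => no
  Position 8: "ab" => no
Total occurrences: 0

0


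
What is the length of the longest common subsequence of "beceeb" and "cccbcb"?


LCS of "beceeb" and "cccbcb"
DP table:
           c    c    c    b    c    b
      0    0    0    0    0    0    0
  b   0    0    0    0    1    1    1
  e   0    0    0    0    1    1    1
  c   0    1    1    1    1    2    2
  e   0    1    1    1    1    2    2
  e   0    1    1    1    1    2    2
  b   0    1    1    1    2    2    3
LCS length = dp[6][6] = 3

3


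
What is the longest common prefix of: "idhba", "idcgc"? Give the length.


Words: idhba, idcgc
  Position 0: all 'i' => match
  Position 1: all 'd' => match
  Position 2: ('h', 'c') => mismatch, stop
LCP = "id" (length 2)

2


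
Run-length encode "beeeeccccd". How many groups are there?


Input: beeeeccccd
Scanning for consecutive runs:
  Group 1: 'b' x 1 (positions 0-0)
  Group 2: 'e' x 4 (positions 1-4)
  Group 3: 'c' x 4 (positions 5-8)
  Group 4: 'd' x 1 (positions 9-9)
Total groups: 4

4


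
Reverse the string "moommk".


Input: moommk
Reading characters right to left:
  Position 5: 'k'
  Position 4: 'm'
  Position 3: 'm'
  Position 2: 'o'
  Position 1: 'o'
  Position 0: 'm'
Reversed: kmmoom

kmmoom


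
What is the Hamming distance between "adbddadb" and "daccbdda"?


Comparing "adbddadb" and "daccbdda" position by position:
  Position 0: 'a' vs 'd' => differ
  Position 1: 'd' vs 'a' => differ
  Position 2: 'b' vs 'c' => differ
  Position 3: 'd' vs 'c' => differ
  Position 4: 'd' vs 'b' => differ
  Position 5: 'a' vs 'd' => differ
  Position 6: 'd' vs 'd' => same
  Position 7: 'b' vs 'a' => differ
Total differences (Hamming distance): 7

7


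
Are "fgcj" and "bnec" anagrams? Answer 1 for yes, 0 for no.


Strings: "fgcj", "bnec"
Sorted first:  cfgj
Sorted second: bcen
Differ at position 0: 'c' vs 'b' => not anagrams

0


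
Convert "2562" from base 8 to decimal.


Input: "2562" in base 8
Positional expansion:
  Digit '2' (value 2) x 8^3 = 1024
  Digit '5' (value 5) x 8^2 = 320
  Digit '6' (value 6) x 8^1 = 48
  Digit '2' (value 2) x 8^0 = 2
Sum = 1394

1394


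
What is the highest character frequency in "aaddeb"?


Input: aaddeb
Character counts:
  'a': 2
  'b': 1
  'd': 2
  'e': 1
Maximum frequency: 2

2


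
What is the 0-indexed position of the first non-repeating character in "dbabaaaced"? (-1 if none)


Input: dbabaaaced
Character frequencies:
  'a': 4
  'b': 2
  'c': 1
  'd': 2
  'e': 1
Scanning left to right for freq == 1:
  Position 0 ('d'): freq=2, skip
  Position 1 ('b'): freq=2, skip
  Position 2 ('a'): freq=4, skip
  Position 3 ('b'): freq=2, skip
  Position 4 ('a'): freq=4, skip
  Position 5 ('a'): freq=4, skip
  Position 6 ('a'): freq=4, skip
  Position 7 ('c'): unique! => answer = 7

7


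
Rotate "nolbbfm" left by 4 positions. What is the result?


Input: "nolbbfm", rotate left by 4
First 4 characters: "nolb"
Remaining characters: "bfm"
Concatenate remaining + first: "bfm" + "nolb" = "bfmnolb"

bfmnolb


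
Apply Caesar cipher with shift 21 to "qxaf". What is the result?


Caesar cipher: shift "qxaf" by 21
  'q' (pos 16) + 21 = pos 11 = 'l'
  'x' (pos 23) + 21 = pos 18 = 's'
  'a' (pos 0) + 21 = pos 21 = 'v'
  'f' (pos 5) + 21 = pos 0 = 'a'
Result: lsva

lsva


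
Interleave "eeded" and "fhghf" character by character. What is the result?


Interleaving "eeded" and "fhghf":
  Position 0: 'e' from first, 'f' from second => "ef"
  Position 1: 'e' from first, 'h' from second => "eh"
  Position 2: 'd' from first, 'g' from second => "dg"
  Position 3: 'e' from first, 'h' from second => "eh"
  Position 4: 'd' from first, 'f' from second => "df"
Result: efehdgehdf

efehdgehdf


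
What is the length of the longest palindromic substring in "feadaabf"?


Input: "feadaabf"
Checking substrings for palindromes:
  [2:5] "ada" (len 3) => palindrome
  [4:6] "aa" (len 2) => palindrome
Longest palindromic substring: "ada" with length 3

3


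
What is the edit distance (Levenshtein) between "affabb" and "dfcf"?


Computing edit distance: "affabb" -> "dfcf"
DP table:
           d    f    c    f
      0    1    2    3    4
  a   1    1    2    3    4
  f   2    2    1    2    3
  f   3    3    2    2    2
  a   4    4    3    3    3
  b   5    5    4    4    4
  b   6    6    5    5    5
Edit distance = dp[6][4] = 5

5


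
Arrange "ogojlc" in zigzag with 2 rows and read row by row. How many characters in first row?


Zigzag "ogojlc" into 2 rows:
Placing characters:
  'o' => row 0
  'g' => row 1
  'o' => row 0
  'j' => row 1
  'l' => row 0
  'c' => row 1
Rows:
  Row 0: "ool"
  Row 1: "gjc"
First row length: 3

3


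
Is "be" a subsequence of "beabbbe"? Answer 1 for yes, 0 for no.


Check if "be" is a subsequence of "beabbbe"
Greedy scan:
  Position 0 ('b'): matches sub[0] = 'b'
  Position 1 ('e'): matches sub[1] = 'e'
  Position 2 ('a'): no match needed
  Position 3 ('b'): no match needed
  Position 4 ('b'): no match needed
  Position 5 ('b'): no match needed
  Position 6 ('e'): no match needed
All 2 characters matched => is a subsequence

1


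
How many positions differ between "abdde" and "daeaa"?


Comparing "abdde" and "daeaa" position by position:
  Position 0: 'a' vs 'd' => DIFFER
  Position 1: 'b' vs 'a' => DIFFER
  Position 2: 'd' vs 'e' => DIFFER
  Position 3: 'd' vs 'a' => DIFFER
  Position 4: 'e' vs 'a' => DIFFER
Positions that differ: 5

5


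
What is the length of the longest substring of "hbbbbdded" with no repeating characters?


Input: "hbbbbdded"
Sliding window (track last position of each char):
  Position 0 ('h'): window [0,0] length 1 -- new best
  Position 1 ('b'): window [0,1] length 2 -- new best
  Position 2 ('b'): repeat (last at 1), move window start to 2
  Position 2 ('b'): window [2,2] length 1
  Position 3 ('b'): repeat (last at 2), move window start to 3
  Position 3 ('b'): window [3,3] length 1
  Position 4 ('b'): repeat (last at 3), move window start to 4
  Position 4 ('b'): window [4,4] length 1
  Position 5 ('d'): window [4,5] length 2
  Position 6 ('d'): repeat (last at 5), move window start to 6
  Position 6 ('d'): window [6,6] length 1
  Position 7 ('e'): window [6,7] length 2
  Position 8 ('d'): repeat (last at 6), move window start to 7
  Position 8 ('d'): window [7,8] length 2
Longest substring with no repeats: "hb" with length 2

2


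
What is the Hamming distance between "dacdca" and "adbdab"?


Comparing "dacdca" and "adbdab" position by position:
  Position 0: 'd' vs 'a' => differ
  Position 1: 'a' vs 'd' => differ
  Position 2: 'c' vs 'b' => differ
  Position 3: 'd' vs 'd' => same
  Position 4: 'c' vs 'a' => differ
  Position 5: 'a' vs 'b' => differ
Total differences (Hamming distance): 5

5


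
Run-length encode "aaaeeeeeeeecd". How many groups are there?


Input: aaaeeeeeeeecd
Scanning for consecutive runs:
  Group 1: 'a' x 3 (positions 0-2)
  Group 2: 'e' x 8 (positions 3-10)
  Group 3: 'c' x 1 (positions 11-11)
  Group 4: 'd' x 1 (positions 12-12)
Total groups: 4

4


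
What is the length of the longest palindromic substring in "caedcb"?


Input: "caedcb"
Checking substrings for palindromes:
  No multi-char palindromic substrings found
Longest palindromic substring: "c" with length 1

1


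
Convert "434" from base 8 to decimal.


Input: "434" in base 8
Positional expansion:
  Digit '4' (value 4) x 8^2 = 256
  Digit '3' (value 3) x 8^1 = 24
  Digit '4' (value 4) x 8^0 = 4
Sum = 284

284


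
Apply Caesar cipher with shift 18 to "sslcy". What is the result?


Caesar cipher: shift "sslcy" by 18
  's' (pos 18) + 18 = pos 10 = 'k'
  's' (pos 18) + 18 = pos 10 = 'k'
  'l' (pos 11) + 18 = pos 3 = 'd'
  'c' (pos 2) + 18 = pos 20 = 'u'
  'y' (pos 24) + 18 = pos 16 = 'q'
Result: kkduq

kkduq


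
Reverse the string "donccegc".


Input: donccegc
Reading characters right to left:
  Position 7: 'c'
  Position 6: 'g'
  Position 5: 'e'
  Position 4: 'c'
  Position 3: 'c'
  Position 2: 'n'
  Position 1: 'o'
  Position 0: 'd'
Reversed: cgeccnod

cgeccnod


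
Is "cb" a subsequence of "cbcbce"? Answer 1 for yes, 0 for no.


Check if "cb" is a subsequence of "cbcbce"
Greedy scan:
  Position 0 ('c'): matches sub[0] = 'c'
  Position 1 ('b'): matches sub[1] = 'b'
  Position 2 ('c'): no match needed
  Position 3 ('b'): no match needed
  Position 4 ('c'): no match needed
  Position 5 ('e'): no match needed
All 2 characters matched => is a subsequence

1


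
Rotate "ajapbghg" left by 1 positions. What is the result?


Input: "ajapbghg", rotate left by 1
First 1 characters: "a"
Remaining characters: "japbghg"
Concatenate remaining + first: "japbghg" + "a" = "japbghga"

japbghga


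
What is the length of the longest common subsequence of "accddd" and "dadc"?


LCS of "accddd" and "dadc"
DP table:
           d    a    d    c
      0    0    0    0    0
  a   0    0    1    1    1
  c   0    0    1    1    2
  c   0    0    1    1    2
  d   0    1    1    2    2
  d   0    1    1    2    2
  d   0    1    1    2    2
LCS length = dp[6][4] = 2

2


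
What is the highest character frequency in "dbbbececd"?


Input: dbbbececd
Character counts:
  'b': 3
  'c': 2
  'd': 2
  'e': 2
Maximum frequency: 3

3


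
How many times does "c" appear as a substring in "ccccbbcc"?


Searching for "c" in "ccccbbcc"
Scanning each position:
  Position 0: "c" => MATCH
  Position 1: "c" => MATCH
  Position 2: "c" => MATCH
  Position 3: "c" => MATCH
  Position 4: "b" => no
  Position 5: "b" => no
  Position 6: "c" => MATCH
  Position 7: "c" => MATCH
Total occurrences: 6

6


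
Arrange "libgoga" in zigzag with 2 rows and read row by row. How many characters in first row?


Zigzag "libgoga" into 2 rows:
Placing characters:
  'l' => row 0
  'i' => row 1
  'b' => row 0
  'g' => row 1
  'o' => row 0
  'g' => row 1
  'a' => row 0
Rows:
  Row 0: "lboa"
  Row 1: "igg"
First row length: 4

4


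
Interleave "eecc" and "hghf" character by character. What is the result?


Interleaving "eecc" and "hghf":
  Position 0: 'e' from first, 'h' from second => "eh"
  Position 1: 'e' from first, 'g' from second => "eg"
  Position 2: 'c' from first, 'h' from second => "ch"
  Position 3: 'c' from first, 'f' from second => "cf"
Result: ehegchcf

ehegchcf


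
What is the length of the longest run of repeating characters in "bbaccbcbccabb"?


Input: "bbaccbcbccabb"
Scanning for longest run:
  Position 1 ('b'): continues run of 'b', length=2
  Position 2 ('a'): new char, reset run to 1
  Position 3 ('c'): new char, reset run to 1
  Position 4 ('c'): continues run of 'c', length=2
  Position 5 ('b'): new char, reset run to 1
  Position 6 ('c'): new char, reset run to 1
  Position 7 ('b'): new char, reset run to 1
  Position 8 ('c'): new char, reset run to 1
  Position 9 ('c'): continues run of 'c', length=2
  Position 10 ('a'): new char, reset run to 1
  Position 11 ('b'): new char, reset run to 1
  Position 12 ('b'): continues run of 'b', length=2
Longest run: 'b' with length 2

2


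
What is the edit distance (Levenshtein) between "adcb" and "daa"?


Computing edit distance: "adcb" -> "daa"
DP table:
           d    a    a
      0    1    2    3
  a   1    1    1    2
  d   2    1    2    2
  c   3    2    2    3
  b   4    3    3    3
Edit distance = dp[4][3] = 3

3


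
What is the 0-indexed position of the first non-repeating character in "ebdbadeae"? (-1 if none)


Input: ebdbadeae
Character frequencies:
  'a': 2
  'b': 2
  'd': 2
  'e': 3
Scanning left to right for freq == 1:
  Position 0 ('e'): freq=3, skip
  Position 1 ('b'): freq=2, skip
  Position 2 ('d'): freq=2, skip
  Position 3 ('b'): freq=2, skip
  Position 4 ('a'): freq=2, skip
  Position 5 ('d'): freq=2, skip
  Position 6 ('e'): freq=3, skip
  Position 7 ('a'): freq=2, skip
  Position 8 ('e'): freq=3, skip
  No unique character found => answer = -1

-1


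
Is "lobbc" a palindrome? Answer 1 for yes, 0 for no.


Input: lobbc
Reversed: cbbol
  Compare pos 0 ('l') with pos 4 ('c'): MISMATCH
  Compare pos 1 ('o') with pos 3 ('b'): MISMATCH
Result: not a palindrome

0


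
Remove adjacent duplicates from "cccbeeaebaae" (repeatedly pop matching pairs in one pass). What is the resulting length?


Input: cccbeeaebaae
Stack-based adjacent duplicate removal:
  Read 'c': push. Stack: c
  Read 'c': matches stack top 'c' => pop. Stack: (empty)
  Read 'c': push. Stack: c
  Read 'b': push. Stack: cb
  Read 'e': push. Stack: cbe
  Read 'e': matches stack top 'e' => pop. Stack: cb
  Read 'a': push. Stack: cba
  Read 'e': push. Stack: cbae
  Read 'b': push. Stack: cbaeb
  Read 'a': push. Stack: cbaeba
  Read 'a': matches stack top 'a' => pop. Stack: cbaeb
  Read 'e': push. Stack: cbaebe
Final stack: "cbaebe" (length 6)

6


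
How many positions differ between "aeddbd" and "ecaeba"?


Comparing "aeddbd" and "ecaeba" position by position:
  Position 0: 'a' vs 'e' => DIFFER
  Position 1: 'e' vs 'c' => DIFFER
  Position 2: 'd' vs 'a' => DIFFER
  Position 3: 'd' vs 'e' => DIFFER
  Position 4: 'b' vs 'b' => same
  Position 5: 'd' vs 'a' => DIFFER
Positions that differ: 5

5


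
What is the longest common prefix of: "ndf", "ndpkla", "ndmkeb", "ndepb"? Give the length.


Words: ndf, ndpkla, ndmkeb, ndepb
  Position 0: all 'n' => match
  Position 1: all 'd' => match
  Position 2: ('f', 'p', 'm', 'e') => mismatch, stop
LCP = "nd" (length 2)

2


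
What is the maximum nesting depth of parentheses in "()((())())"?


Input: "()((())())"
Tracking depth:
  Position 0 '(': depth becomes 1
  Position 1 ')': depth becomes 0
  Position 2 '(': depth becomes 1
  Position 3 '(': depth becomes 2
  Position 4 '(': depth becomes 3
  Position 5 ')': depth becomes 2
  Position 6 ')': depth becomes 1
  Position 7 '(': depth becomes 2
  Position 8 ')': depth becomes 1
  Position 9 ')': depth becomes 0
Maximum depth reached: 3

3


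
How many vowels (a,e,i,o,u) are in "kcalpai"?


Input: kcalpai
Checking each character:
  'k' at position 0: consonant
  'c' at position 1: consonant
  'a' at position 2: vowel (running total: 1)
  'l' at position 3: consonant
  'p' at position 4: consonant
  'a' at position 5: vowel (running total: 2)
  'i' at position 6: vowel (running total: 3)
Total vowels: 3

3


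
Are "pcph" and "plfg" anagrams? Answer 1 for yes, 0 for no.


Strings: "pcph", "plfg"
Sorted first:  chpp
Sorted second: fglp
Differ at position 0: 'c' vs 'f' => not anagrams

0


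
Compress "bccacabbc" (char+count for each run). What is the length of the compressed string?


Input: bccacabbc
Runs:
  'b' x 1 => "b1"
  'c' x 2 => "c2"
  'a' x 1 => "a1"
  'c' x 1 => "c1"
  'a' x 1 => "a1"
  'b' x 2 => "b2"
  'c' x 1 => "c1"
Compressed: "b1c2a1c1a1b2c1"
Compressed length: 14

14


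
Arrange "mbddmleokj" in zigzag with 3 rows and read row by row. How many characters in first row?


Zigzag "mbddmleokj" into 3 rows:
Placing characters:
  'm' => row 0
  'b' => row 1
  'd' => row 2
  'd' => row 1
  'm' => row 0
  'l' => row 1
  'e' => row 2
  'o' => row 1
  'k' => row 0
  'j' => row 1
Rows:
  Row 0: "mmk"
  Row 1: "bdloj"
  Row 2: "de"
First row length: 3

3


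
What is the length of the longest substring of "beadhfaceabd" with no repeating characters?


Input: "beadhfaceabd"
Sliding window (track last position of each char):
  Position 0 ('b'): window [0,0] length 1 -- new best
  Position 1 ('e'): window [0,1] length 2 -- new best
  Position 2 ('a'): window [0,2] length 3 -- new best
  Position 3 ('d'): window [0,3] length 4 -- new best
  Position 4 ('h'): window [0,4] length 5 -- new best
  Position 5 ('f'): window [0,5] length 6 -- new best
  Position 6 ('a'): repeat (last at 2), move window start to 3
  Position 6 ('a'): window [3,6] length 4
  Position 7 ('c'): window [3,7] length 5
  Position 8 ('e'): window [3,8] length 6
  Position 9 ('a'): repeat (last at 6), move window start to 7
  Position 9 ('a'): window [7,9] length 3
  Position 10 ('b'): window [7,10] length 4
  Position 11 ('d'): window [7,11] length 5
Longest substring with no repeats: "beadhf" with length 6

6
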